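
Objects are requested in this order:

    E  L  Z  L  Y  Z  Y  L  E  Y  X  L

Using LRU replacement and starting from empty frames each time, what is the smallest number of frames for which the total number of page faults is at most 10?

f=1: 12 faults
f=2: 10 faults
f=3: 7 faults
f=4: 5 faults
f=5: 5 faults
Smallest f with faults ≤ 10 is 2.

2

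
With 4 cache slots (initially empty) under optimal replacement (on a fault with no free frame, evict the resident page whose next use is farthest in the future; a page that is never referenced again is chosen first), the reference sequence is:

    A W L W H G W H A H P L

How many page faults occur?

7

A → fault, frames [A]
W → fault, frames [A, W]
L → fault, frames [A, W, L]
W → hit
H → fault, frames [A, W, L, H]
G → fault, evict L, frames [A, W, H, G]
W → hit
H → hit
A → hit
H → hit
P → fault, evict G, frames [A, W, H, P]
L → fault, evict P, frames [A, W, H, L]
Page faults: 7.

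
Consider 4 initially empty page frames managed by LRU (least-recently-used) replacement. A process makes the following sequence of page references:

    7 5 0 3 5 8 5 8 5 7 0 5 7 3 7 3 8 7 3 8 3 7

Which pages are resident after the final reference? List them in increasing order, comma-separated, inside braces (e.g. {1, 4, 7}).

{3, 5, 7, 8}

7 → miss, frames (7)
5 → miss, frames (7 5)
0 → miss, frames (7 5 0)
3 → miss, frames (7 5 0 3)
5 → hit
8 → miss, evict 7, frames (0 3 5 8)
5 → hit
8 → hit
5 → hit
7 → miss, evict 0, frames (3 8 5 7)
0 → miss, evict 3, frames (8 5 7 0)
5 → hit
7 → hit
3 → miss, evict 8, frames (0 5 7 3)
7 → hit
3 → hit
8 → miss, evict 0, frames (5 7 3 8)
7 → hit
3 → hit
8 → hit
3 → hit
7 → hit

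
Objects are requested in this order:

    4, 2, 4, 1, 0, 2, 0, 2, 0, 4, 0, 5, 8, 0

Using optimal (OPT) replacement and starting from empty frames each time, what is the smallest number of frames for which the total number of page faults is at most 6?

f=1: 14 faults
f=2: 7 faults
f=3: 6 faults
f=4: 6 faults
f=5: 6 faults
f=6: 6 faults
Smallest f with faults ≤ 6 is 3.

3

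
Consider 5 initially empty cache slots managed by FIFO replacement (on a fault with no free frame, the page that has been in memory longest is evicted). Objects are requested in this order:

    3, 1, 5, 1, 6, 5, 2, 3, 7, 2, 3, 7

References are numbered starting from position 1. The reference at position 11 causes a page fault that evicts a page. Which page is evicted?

1

pos 1: 3 → miss, frames (3)
pos 2: 1 → miss, frames (3 1)
pos 3: 5 → miss, frames (3 1 5)
pos 4: 1 → hit
pos 5: 6 → miss, frames (3 1 5 6)
pos 6: 5 → hit
pos 7: 2 → miss, frames (3 1 5 6 2)
pos 8: 3 → hit
pos 9: 7 → miss, evict 3, frames (1 5 6 2 7)
pos 10: 2 → hit
pos 11: 3 → miss, evict 1, frames (5 6 2 7 3)
At position 11, page 1 is evicted.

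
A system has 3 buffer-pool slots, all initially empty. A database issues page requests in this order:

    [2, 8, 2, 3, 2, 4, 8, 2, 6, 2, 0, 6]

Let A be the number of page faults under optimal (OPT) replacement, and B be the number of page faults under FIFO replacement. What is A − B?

Under OPT: F F . F . F . . F . F . → 6 faults.
Under FIFO: F F . F . F . F F . F . → 7 faults.
A − B = 6 − 7 = -1.

-1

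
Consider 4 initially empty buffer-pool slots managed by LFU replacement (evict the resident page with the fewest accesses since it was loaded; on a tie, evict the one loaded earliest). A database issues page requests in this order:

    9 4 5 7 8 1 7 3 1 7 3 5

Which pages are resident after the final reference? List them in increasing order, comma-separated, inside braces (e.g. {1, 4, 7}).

9: miss, frames {9}
4: miss, frames {9,4}
5: miss, frames {9,4,5}
7: miss, frames {9,4,5,7}
8: miss, evict 9, frames {4,5,7,8}
1: miss, evict 4, frames {5,7,8,1}
7: hit
3: miss, evict 5, frames {7,8,1,3}
1: hit
7: hit
3: hit
5: miss, evict 8, frames {7,1,3,5}

{1, 3, 5, 7}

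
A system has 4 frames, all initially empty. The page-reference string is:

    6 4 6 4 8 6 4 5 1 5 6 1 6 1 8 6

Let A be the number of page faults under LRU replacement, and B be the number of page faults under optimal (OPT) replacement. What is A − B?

Under LRU: F F . . F . . F F . . . . . F . → 6 faults.
Under OPT: F F . . F . . F F . . . . . . . → 5 faults.
A − B = 6 − 5 = 1.

1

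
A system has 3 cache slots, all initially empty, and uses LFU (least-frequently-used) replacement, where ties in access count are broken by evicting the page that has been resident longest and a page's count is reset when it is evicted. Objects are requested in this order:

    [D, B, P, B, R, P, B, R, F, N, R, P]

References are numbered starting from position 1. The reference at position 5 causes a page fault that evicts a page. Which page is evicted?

D

pos 1: D → miss, frames {D}
pos 2: B → miss, frames {D,B}
pos 3: P → miss, frames {D,B,P}
pos 4: B → hit
pos 5: R → miss, evict D, frames {B,P,R}
At position 5, page D is evicted.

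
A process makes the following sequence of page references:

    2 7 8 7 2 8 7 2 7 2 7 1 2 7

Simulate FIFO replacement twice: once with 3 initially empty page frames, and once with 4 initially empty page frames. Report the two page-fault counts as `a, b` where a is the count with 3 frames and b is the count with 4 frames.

6, 4

3 frames: F F F . . . . . . . . F F F → 6 faults.
4 frames: F F F . . . . . . . . F . . → 4 faults.
4 < 6: adding a frame reduced faults, as is typical.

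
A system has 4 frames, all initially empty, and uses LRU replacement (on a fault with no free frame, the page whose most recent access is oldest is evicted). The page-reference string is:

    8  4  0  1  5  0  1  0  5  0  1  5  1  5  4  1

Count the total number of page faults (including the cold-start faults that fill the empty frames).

5

8 -> fault, frames [8]
4 -> fault, frames [8, 4]
0 -> fault, frames [8, 4, 0]
1 -> fault, frames [8, 4, 0, 1]
5 -> fault, evict 8, frames [4, 0, 1, 5]
0 -> hit
1 -> hit
0 -> hit
5 -> hit
0 -> hit
1 -> hit
5 -> hit
1 -> hit
5 -> hit
4 -> hit
1 -> hit
Page faults: 5.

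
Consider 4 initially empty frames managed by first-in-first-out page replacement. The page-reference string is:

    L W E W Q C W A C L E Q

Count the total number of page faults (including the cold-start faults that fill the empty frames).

L → fault, frames [L]
W → fault, frames [L, W]
E → fault, frames [L, W, E]
W → hit
Q → fault, frames [L, W, E, Q]
C → fault, evict L, frames [W, E, Q, C]
W → hit
A → fault, evict W, frames [E, Q, C, A]
C → hit
L → fault, evict E, frames [Q, C, A, L]
E → fault, evict Q, frames [C, A, L, E]
Q → fault, evict C, frames [A, L, E, Q]
Page faults: 9.

9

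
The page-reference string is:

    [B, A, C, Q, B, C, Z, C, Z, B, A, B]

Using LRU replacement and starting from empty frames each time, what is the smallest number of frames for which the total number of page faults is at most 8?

f=1: 12 faults
f=2: 9 faults
f=3: 7 faults
f=4: 6 faults
f=5: 5 faults
Smallest f with faults ≤ 8 is 3.

3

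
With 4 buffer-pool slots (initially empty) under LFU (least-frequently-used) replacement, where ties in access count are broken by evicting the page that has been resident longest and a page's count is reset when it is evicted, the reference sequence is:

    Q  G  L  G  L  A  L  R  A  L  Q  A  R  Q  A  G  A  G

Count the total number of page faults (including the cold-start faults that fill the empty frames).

Q → fault, frames {Q}
G → fault, frames {Q,G}
L → fault, frames {Q,G,L}
G → hit
L → hit
A → fault, frames {Q,G,L,A}
L → hit
R → fault, evict Q, frames {G,L,A,R}
A → hit
L → hit
Q → fault, evict R, frames {G,L,A,Q}
A → hit
R → fault, evict Q, frames {G,L,A,R}
Q → fault, evict R, frames {G,L,A,Q}
A → hit
G → hit
A → hit
G → hit
Page faults: 8.

8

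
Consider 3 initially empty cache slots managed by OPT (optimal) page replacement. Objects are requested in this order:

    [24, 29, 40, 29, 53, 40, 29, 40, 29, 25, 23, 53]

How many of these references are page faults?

6

24 -> fault, frames [24]
29 -> fault, frames [24, 29]
40 -> fault, frames [24, 29, 40]
29 -> hit
53 -> fault, evict 24, frames [29, 40, 53]
40 -> hit
29 -> hit
40 -> hit
29 -> hit
25 -> fault, evict 40, frames [29, 53, 25]
23 -> fault, evict 25, frames [29, 53, 23]
53 -> hit
Page faults: 6.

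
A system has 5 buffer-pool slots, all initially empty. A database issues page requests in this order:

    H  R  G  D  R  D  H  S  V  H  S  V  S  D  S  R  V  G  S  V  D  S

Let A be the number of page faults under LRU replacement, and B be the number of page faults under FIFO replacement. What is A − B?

-4

Under LRU: F F F F . . . F F . . . . . . . . F . . . . → 7 faults.
Under FIFO: F F F F . . . F F F . . . . . F . F . . F F → 11 faults.
A − B = 7 − 11 = -4.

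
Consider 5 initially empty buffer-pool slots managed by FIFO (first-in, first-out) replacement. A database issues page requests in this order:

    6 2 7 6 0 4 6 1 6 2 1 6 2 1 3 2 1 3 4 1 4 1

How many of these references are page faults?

6: miss, frames {6}
2: miss, frames {6,2}
7: miss, frames {6,2,7}
6: hit
0: miss, frames {6,2,7,0}
4: miss, frames {6,2,7,0,4}
6: hit
1: miss, evict 6, frames {2,7,0,4,1}
6: miss, evict 2, frames {7,0,4,1,6}
2: miss, evict 7, frames {0,4,1,6,2}
1: hit
6: hit
2: hit
1: hit
3: miss, evict 0, frames {4,1,6,2,3}
2: hit
1: hit
3: hit
4: hit
1: hit
4: hit
1: hit
Page faults: 9.

9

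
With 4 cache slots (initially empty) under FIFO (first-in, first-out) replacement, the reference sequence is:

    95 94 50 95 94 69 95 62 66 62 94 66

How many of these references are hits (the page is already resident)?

5

95 -> fault, frames [95]
94 -> fault, frames [95, 94]
50 -> fault, frames [95, 94, 50]
95 -> hit
94 -> hit
69 -> fault, frames [95, 94, 50, 69]
95 -> hit
62 -> fault, evict 95, frames [94, 50, 69, 62]
66 -> fault, evict 94, frames [50, 69, 62, 66]
62 -> hit
94 -> fault, evict 50, frames [69, 62, 66, 94]
66 -> hit
Hits: 5.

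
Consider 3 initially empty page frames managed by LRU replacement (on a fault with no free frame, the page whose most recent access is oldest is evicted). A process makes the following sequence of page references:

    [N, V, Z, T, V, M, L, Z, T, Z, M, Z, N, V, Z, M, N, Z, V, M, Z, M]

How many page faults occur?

15

N -> fault, frames [N]
V -> fault, frames [N, V]
Z -> fault, frames [N, V, Z]
T -> fault, evict N, frames [V, Z, T]
V -> hit
M -> fault, evict Z, frames [T, V, M]
L -> fault, evict T, frames [V, M, L]
Z -> fault, evict V, frames [M, L, Z]
T -> fault, evict M, frames [L, Z, T]
Z -> hit
M -> fault, evict L, frames [T, Z, M]
Z -> hit
N -> fault, evict T, frames [M, Z, N]
V -> fault, evict M, frames [Z, N, V]
Z -> hit
M -> fault, evict N, frames [V, Z, M]
N -> fault, evict V, frames [Z, M, N]
Z -> hit
V -> fault, evict M, frames [N, Z, V]
M -> fault, evict N, frames [Z, V, M]
Z -> hit
M -> hit
Page faults: 15.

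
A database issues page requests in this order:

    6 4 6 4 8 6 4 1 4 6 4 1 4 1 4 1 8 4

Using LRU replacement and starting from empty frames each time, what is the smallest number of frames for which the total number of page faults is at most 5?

f=1: 18 faults
f=2: 10 faults
f=3: 5 faults
f=4: 4 faults
Smallest f with faults ≤ 5 is 3.

3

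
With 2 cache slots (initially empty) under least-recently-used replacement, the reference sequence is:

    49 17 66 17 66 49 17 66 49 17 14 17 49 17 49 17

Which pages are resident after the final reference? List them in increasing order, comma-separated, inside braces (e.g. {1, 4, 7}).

49 → miss, frames {49}
17 → miss, frames {49,17}
66 → miss, evict 49, frames {17,66}
17 → hit
66 → hit
49 → miss, evict 17, frames {66,49}
17 → miss, evict 66, frames {49,17}
66 → miss, evict 49, frames {17,66}
49 → miss, evict 17, frames {66,49}
17 → miss, evict 66, frames {49,17}
14 → miss, evict 49, frames {17,14}
17 → hit
49 → miss, evict 14, frames {17,49}
17 → hit
49 → hit
17 → hit

{17, 49}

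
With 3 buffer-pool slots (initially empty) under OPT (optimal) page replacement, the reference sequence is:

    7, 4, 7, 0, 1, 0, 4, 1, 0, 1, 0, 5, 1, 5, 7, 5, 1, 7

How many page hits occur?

7 → fault, frames [7]
4 → fault, frames [7, 4]
7 → hit
0 → fault, frames [7, 4, 0]
1 → fault, evict 7, frames [4, 0, 1]
0 → hit
4 → hit
1 → hit
0 → hit
1 → hit
0 → hit
5 → fault, evict 0, frames [4, 1, 5]
1 → hit
5 → hit
7 → fault, evict 4, frames [1, 5, 7]
5 → hit
1 → hit
7 → hit
Hits: 12.

12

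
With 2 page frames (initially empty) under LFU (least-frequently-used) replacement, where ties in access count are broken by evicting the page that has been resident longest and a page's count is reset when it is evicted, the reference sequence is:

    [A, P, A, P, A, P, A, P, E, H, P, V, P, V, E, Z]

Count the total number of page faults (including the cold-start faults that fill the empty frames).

A: fault, frames (A)
P: fault, frames (A P)
A: hit
P: hit
A: hit
P: hit
A: hit
P: hit
E: fault, evict A, frames (P E)
H: fault, evict E, frames (P H)
P: hit
V: fault, evict H, frames (P V)
P: hit
V: hit
E: fault, evict V, frames (P E)
Z: fault, evict E, frames (P Z)
Page faults: 7.

7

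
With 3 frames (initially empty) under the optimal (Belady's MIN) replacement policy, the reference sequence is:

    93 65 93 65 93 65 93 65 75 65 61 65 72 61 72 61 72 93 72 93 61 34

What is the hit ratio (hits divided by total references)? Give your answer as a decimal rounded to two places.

0.73

93: fault, frames (93)
65: fault, frames (93 65)
93: hit
65: hit
93: hit
65: hit
93: hit
65: hit
75: fault, frames (93 65 75)
65: hit
61: fault, evict 75, frames (93 65 61)
65: hit
72: fault, evict 65, frames (93 61 72)
61: hit
72: hit
61: hit
72: hit
93: hit
72: hit
93: hit
61: hit
34: fault, evict 72, frames (93 61 34)
Hits: 16 of 22 references → 16/22 = 0.7273.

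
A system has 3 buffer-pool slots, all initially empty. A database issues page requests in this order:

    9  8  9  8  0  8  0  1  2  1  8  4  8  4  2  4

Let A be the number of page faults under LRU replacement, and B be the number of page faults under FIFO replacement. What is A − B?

1

Under LRU: F F . . F . . F F . F F . . F . → 8 faults.
Under FIFO: F F . . F . . F F . F F . . . . → 7 faults.
A − B = 8 − 7 = 1.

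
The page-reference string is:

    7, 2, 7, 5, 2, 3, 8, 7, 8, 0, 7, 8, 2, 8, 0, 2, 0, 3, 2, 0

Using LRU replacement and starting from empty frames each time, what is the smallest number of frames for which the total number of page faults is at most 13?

f=1: 20 faults
f=2: 16 faults
f=3: 10 faults
f=4: 9 faults
f=5: 6 faults
f=6: 6 faults
Smallest f with faults ≤ 13 is 3.

3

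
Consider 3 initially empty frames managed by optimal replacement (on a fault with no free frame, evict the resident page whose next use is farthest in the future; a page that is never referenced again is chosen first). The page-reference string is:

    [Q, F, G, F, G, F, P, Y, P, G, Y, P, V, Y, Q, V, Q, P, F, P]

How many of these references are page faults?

Q: miss, frames [Q]
F: miss, frames [Q, F]
G: miss, frames [Q, F, G]
F: hit
G: hit
F: hit
P: miss, evict F, frames [Q, G, P]
Y: miss, evict Q, frames [G, P, Y]
P: hit
G: hit
Y: hit
P: hit
V: miss, evict G, frames [P, Y, V]
Y: hit
Q: miss, evict Y, frames [P, V, Q]
V: hit
Q: hit
P: hit
F: miss, evict Q, frames [P, V, F]
P: hit
Page faults: 8.

8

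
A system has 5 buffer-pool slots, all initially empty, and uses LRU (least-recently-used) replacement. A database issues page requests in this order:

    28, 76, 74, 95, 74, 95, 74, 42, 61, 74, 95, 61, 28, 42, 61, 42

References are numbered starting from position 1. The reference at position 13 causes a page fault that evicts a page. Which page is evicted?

pos 1: 28 → miss, frames {28}
pos 2: 76 → miss, frames {28,76}
pos 3: 74 → miss, frames {28,76,74}
pos 4: 95 → miss, frames {28,76,74,95}
pos 5: 74 → hit
pos 6: 95 → hit
pos 7: 74 → hit
pos 8: 42 → miss, frames {28,76,95,74,42}
pos 9: 61 → miss, evict 28, frames {76,95,74,42,61}
pos 10: 74 → hit
pos 11: 95 → hit
pos 12: 61 → hit
pos 13: 28 → miss, evict 76, frames {42,74,95,61,28}
At position 13, page 76 is evicted.

76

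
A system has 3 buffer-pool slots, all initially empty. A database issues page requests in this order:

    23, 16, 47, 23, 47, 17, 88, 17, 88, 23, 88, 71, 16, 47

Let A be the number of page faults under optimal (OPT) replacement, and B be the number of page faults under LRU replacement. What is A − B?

-1

Under OPT: F F F . . F F . . . . F F F → 8 faults.
Under LRU: F F F . . F F . . F . F F F → 9 faults.
A − B = 8 − 9 = -1.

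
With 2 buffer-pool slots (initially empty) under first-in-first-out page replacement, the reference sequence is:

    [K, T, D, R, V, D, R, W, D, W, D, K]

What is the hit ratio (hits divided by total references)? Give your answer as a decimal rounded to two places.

0.17

K -> miss, frames (K)
T -> miss, frames (K T)
D -> miss, evict K, frames (T D)
R -> miss, evict T, frames (D R)
V -> miss, evict D, frames (R V)
D -> miss, evict R, frames (V D)
R -> miss, evict V, frames (D R)
W -> miss, evict D, frames (R W)
D -> miss, evict R, frames (W D)
W -> hit
D -> hit
K -> miss, evict W, frames (D K)
Hits: 2 of 12 references → 2/12 = 0.1667.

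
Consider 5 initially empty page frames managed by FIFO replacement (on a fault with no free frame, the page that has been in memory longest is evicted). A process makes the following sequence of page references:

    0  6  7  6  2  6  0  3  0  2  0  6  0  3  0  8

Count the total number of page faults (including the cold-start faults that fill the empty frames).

0 → miss, frames {0}
6 → miss, frames {0,6}
7 → miss, frames {0,6,7}
6 → hit
2 → miss, frames {0,6,7,2}
6 → hit
0 → hit
3 → miss, frames {0,6,7,2,3}
0 → hit
2 → hit
0 → hit
6 → hit
0 → hit
3 → hit
0 → hit
8 → miss, evict 0, frames {6,7,2,3,8}
Page faults: 6.

6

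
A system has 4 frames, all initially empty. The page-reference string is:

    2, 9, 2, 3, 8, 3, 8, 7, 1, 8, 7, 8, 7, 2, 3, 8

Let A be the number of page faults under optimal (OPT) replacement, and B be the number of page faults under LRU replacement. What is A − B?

-1

Under OPT: F F . F F . . F F . . . . . F . → 7 faults.
Under LRU: F F . F F . . F F . . . . F F . → 8 faults.
A − B = 7 − 8 = -1.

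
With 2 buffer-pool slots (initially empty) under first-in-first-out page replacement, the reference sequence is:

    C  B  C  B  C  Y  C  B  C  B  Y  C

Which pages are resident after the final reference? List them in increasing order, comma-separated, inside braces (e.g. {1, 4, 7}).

{C, Y}

C -> miss, frames {C}
B -> miss, frames {C,B}
C -> hit
B -> hit
C -> hit
Y -> miss, evict C, frames {B,Y}
C -> miss, evict B, frames {Y,C}
B -> miss, evict Y, frames {C,B}
C -> hit
B -> hit
Y -> miss, evict C, frames {B,Y}
C -> miss, evict B, frames {Y,C}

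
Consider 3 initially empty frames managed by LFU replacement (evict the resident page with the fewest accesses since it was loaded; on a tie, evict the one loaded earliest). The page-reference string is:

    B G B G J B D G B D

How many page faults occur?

4

B → miss, frames (B)
G → miss, frames (B G)
B → hit
G → hit
J → miss, frames (B G J)
B → hit
D → miss, evict J, frames (B G D)
G → hit
B → hit
D → hit
Page faults: 4.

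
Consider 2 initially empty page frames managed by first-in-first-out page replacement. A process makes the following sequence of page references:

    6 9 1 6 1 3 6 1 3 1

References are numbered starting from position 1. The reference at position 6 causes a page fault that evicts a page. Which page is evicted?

pos 1: 6 -> fault, frames (6)
pos 2: 9 -> fault, frames (6 9)
pos 3: 1 -> fault, evict 6, frames (9 1)
pos 4: 6 -> fault, evict 9, frames (1 6)
pos 5: 1 -> hit
pos 6: 3 -> fault, evict 1, frames (6 3)
At position 6, page 1 is evicted.

1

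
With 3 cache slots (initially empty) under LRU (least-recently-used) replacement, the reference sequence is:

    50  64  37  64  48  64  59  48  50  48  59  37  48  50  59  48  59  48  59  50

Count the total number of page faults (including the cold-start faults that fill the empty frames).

9

50: miss, frames (50)
64: miss, frames (50 64)
37: miss, frames (50 64 37)
64: hit
48: miss, evict 50, frames (37 64 48)
64: hit
59: miss, evict 37, frames (48 64 59)
48: hit
50: miss, evict 64, frames (59 48 50)
48: hit
59: hit
37: miss, evict 50, frames (48 59 37)
48: hit
50: miss, evict 59, frames (37 48 50)
59: miss, evict 37, frames (48 50 59)
48: hit
59: hit
48: hit
59: hit
50: hit
Page faults: 9.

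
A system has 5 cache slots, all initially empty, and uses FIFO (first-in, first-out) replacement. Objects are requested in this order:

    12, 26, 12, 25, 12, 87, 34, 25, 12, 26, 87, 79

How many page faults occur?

12 → miss, frames (12)
26 → miss, frames (12 26)
12 → hit
25 → miss, frames (12 26 25)
12 → hit
87 → miss, frames (12 26 25 87)
34 → miss, frames (12 26 25 87 34)
25 → hit
12 → hit
26 → hit
87 → hit
79 → miss, evict 12, frames (26 25 87 34 79)
Page faults: 6.

6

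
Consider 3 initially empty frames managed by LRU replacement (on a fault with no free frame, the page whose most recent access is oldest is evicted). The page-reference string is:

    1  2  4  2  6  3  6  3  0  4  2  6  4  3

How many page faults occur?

10

1 → miss, frames (1)
2 → miss, frames (1 2)
4 → miss, frames (1 2 4)
2 → hit
6 → miss, evict 1, frames (4 2 6)
3 → miss, evict 4, frames (2 6 3)
6 → hit
3 → hit
0 → miss, evict 2, frames (6 3 0)
4 → miss, evict 6, frames (3 0 4)
2 → miss, evict 3, frames (0 4 2)
6 → miss, evict 0, frames (4 2 6)
4 → hit
3 → miss, evict 2, frames (6 4 3)
Page faults: 10.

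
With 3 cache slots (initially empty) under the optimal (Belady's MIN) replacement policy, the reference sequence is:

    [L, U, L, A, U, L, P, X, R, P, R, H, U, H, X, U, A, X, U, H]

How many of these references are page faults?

L: fault, frames {L}
U: fault, frames {L,U}
L: hit
A: fault, frames {L,U,A}
U: hit
L: hit
P: fault, evict L, frames {U,A,P}
X: fault, evict A, frames {U,P,X}
R: fault, evict X, frames {U,P,R}
P: hit
R: hit
H: fault, evict R, frames {U,P,H}
U: hit
H: hit
X: fault, evict P, frames {U,H,X}
U: hit
A: fault, evict H, frames {U,X,A}
X: hit
U: hit
H: fault, evict A, frames {U,X,H}
Page faults: 10.

10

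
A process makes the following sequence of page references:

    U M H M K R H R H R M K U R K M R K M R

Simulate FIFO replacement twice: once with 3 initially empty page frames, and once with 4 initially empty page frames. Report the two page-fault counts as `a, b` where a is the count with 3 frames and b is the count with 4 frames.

10, 7

3 frames: F F F . F F . . . . F . F . F . F . F . → 10 faults.
4 frames: F F F . F F . . . . . . F . . F . . . . → 7 faults.
7 < 10: adding a frame reduced faults, as is typical.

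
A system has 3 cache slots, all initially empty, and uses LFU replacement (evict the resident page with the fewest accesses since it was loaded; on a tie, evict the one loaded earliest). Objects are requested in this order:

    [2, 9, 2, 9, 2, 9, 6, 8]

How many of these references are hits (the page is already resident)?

2: fault, frames [2]
9: fault, frames [2, 9]
2: hit
9: hit
2: hit
9: hit
6: fault, frames [2, 9, 6]
8: fault, evict 6, frames [2, 9, 8]
Hits: 4.

4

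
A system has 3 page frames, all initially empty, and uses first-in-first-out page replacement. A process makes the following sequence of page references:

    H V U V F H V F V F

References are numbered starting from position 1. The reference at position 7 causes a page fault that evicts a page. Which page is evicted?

pos 1: H → fault, frames (H)
pos 2: V → fault, frames (H V)
pos 3: U → fault, frames (H V U)
pos 4: V → hit
pos 5: F → fault, evict H, frames (V U F)
pos 6: H → fault, evict V, frames (U F H)
pos 7: V → fault, evict U, frames (F H V)
At position 7, page U is evicted.

U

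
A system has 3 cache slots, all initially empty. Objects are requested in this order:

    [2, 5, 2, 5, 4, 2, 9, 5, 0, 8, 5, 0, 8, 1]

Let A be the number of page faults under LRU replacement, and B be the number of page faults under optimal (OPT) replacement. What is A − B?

Under LRU: F F . . F . F F F F . . . F → 8 faults.
Under OPT: F F . . F . F . F F . . . F → 7 faults.
A − B = 8 − 7 = 1.

1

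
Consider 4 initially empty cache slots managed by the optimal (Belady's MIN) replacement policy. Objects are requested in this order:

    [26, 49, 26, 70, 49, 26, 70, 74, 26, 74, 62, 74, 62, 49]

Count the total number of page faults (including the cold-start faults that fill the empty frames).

26 -> miss, frames (26)
49 -> miss, frames (26 49)
26 -> hit
70 -> miss, frames (26 49 70)
49 -> hit
26 -> hit
70 -> hit
74 -> miss, frames (26 49 70 74)
26 -> hit
74 -> hit
62 -> miss, evict 70, frames (26 49 74 62)
74 -> hit
62 -> hit
49 -> hit
Page faults: 5.

5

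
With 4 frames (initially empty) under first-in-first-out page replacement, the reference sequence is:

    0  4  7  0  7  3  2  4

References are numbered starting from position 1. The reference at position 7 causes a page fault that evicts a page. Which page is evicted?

pos 1: 0 -> miss, frames {0}
pos 2: 4 -> miss, frames {0,4}
pos 3: 7 -> miss, frames {0,4,7}
pos 4: 0 -> hit
pos 5: 7 -> hit
pos 6: 3 -> miss, frames {0,4,7,3}
pos 7: 2 -> miss, evict 0, frames {4,7,3,2}
At position 7, page 0 is evicted.

0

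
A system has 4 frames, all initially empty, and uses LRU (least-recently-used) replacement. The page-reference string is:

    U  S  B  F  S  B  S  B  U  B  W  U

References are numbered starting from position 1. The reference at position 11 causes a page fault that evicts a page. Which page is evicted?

pos 1: U -> miss, frames (U)
pos 2: S -> miss, frames (U S)
pos 3: B -> miss, frames (U S B)
pos 4: F -> miss, frames (U S B F)
pos 5: S -> hit
pos 6: B -> hit
pos 7: S -> hit
pos 8: B -> hit
pos 9: U -> hit
pos 10: B -> hit
pos 11: W -> miss, evict F, frames (S U B W)
At position 11, page F is evicted.

F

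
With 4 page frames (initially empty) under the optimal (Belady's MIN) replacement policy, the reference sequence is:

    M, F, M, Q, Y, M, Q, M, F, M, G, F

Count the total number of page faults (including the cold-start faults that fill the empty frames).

M → fault, frames [M]
F → fault, frames [M, F]
M → hit
Q → fault, frames [M, F, Q]
Y → fault, frames [M, F, Q, Y]
M → hit
Q → hit
M → hit
F → hit
M → hit
G → fault, evict Y, frames [M, F, Q, G]
F → hit
Page faults: 5.

5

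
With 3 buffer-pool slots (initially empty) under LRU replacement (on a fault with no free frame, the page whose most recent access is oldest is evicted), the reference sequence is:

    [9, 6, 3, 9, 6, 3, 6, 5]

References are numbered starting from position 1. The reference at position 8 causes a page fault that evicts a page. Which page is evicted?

pos 1: 9 → miss, frames {9}
pos 2: 6 → miss, frames {9,6}
pos 3: 3 → miss, frames {9,6,3}
pos 4: 9 → hit
pos 5: 6 → hit
pos 6: 3 → hit
pos 7: 6 → hit
pos 8: 5 → miss, evict 9, frames {3,6,5}
At position 8, page 9 is evicted.

9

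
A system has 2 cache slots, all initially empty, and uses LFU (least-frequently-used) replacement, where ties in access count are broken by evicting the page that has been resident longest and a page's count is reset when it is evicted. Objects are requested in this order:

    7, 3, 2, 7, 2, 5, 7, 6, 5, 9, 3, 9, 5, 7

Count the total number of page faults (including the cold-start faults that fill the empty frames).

13

7: miss, frames [7]
3: miss, frames [7, 3]
2: miss, evict 7, frames [3, 2]
7: miss, evict 3, frames [2, 7]
2: hit
5: miss, evict 7, frames [2, 5]
7: miss, evict 5, frames [2, 7]
6: miss, evict 7, frames [2, 6]
5: miss, evict 6, frames [2, 5]
9: miss, evict 5, frames [2, 9]
3: miss, evict 9, frames [2, 3]
9: miss, evict 3, frames [2, 9]
5: miss, evict 9, frames [2, 5]
7: miss, evict 5, frames [2, 7]
Page faults: 13.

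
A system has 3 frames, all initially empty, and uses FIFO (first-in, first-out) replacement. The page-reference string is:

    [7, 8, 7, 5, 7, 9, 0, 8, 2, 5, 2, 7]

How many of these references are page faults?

9

7 -> fault, frames {7}
8 -> fault, frames {7,8}
7 -> hit
5 -> fault, frames {7,8,5}
7 -> hit
9 -> fault, evict 7, frames {8,5,9}
0 -> fault, evict 8, frames {5,9,0}
8 -> fault, evict 5, frames {9,0,8}
2 -> fault, evict 9, frames {0,8,2}
5 -> fault, evict 0, frames {8,2,5}
2 -> hit
7 -> fault, evict 8, frames {2,5,7}
Page faults: 9.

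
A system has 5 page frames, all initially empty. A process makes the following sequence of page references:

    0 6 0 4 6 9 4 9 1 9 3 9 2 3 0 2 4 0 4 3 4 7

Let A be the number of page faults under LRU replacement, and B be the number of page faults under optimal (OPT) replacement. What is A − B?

Under LRU: F F . F . F . . F . F . F . F . F . . . . F → 10 faults.
Under OPT: F F . F . F . . F . F . F . . . . . . . . F → 8 faults.
A − B = 10 − 8 = 2.

2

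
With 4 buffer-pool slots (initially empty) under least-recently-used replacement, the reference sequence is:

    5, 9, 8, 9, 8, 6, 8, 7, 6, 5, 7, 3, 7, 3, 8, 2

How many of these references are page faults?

9

5 → miss, frames [5]
9 → miss, frames [5, 9]
8 → miss, frames [5, 9, 8]
9 → hit
8 → hit
6 → miss, frames [5, 9, 8, 6]
8 → hit
7 → miss, evict 5, frames [9, 6, 8, 7]
6 → hit
5 → miss, evict 9, frames [8, 7, 6, 5]
7 → hit
3 → miss, evict 8, frames [6, 5, 7, 3]
7 → hit
3 → hit
8 → miss, evict 6, frames [5, 7, 3, 8]
2 → miss, evict 5, frames [7, 3, 8, 2]
Page faults: 9.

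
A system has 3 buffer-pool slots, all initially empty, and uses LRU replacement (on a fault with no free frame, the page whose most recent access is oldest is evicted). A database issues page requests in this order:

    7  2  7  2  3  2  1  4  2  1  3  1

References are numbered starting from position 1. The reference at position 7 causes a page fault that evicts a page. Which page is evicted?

7

pos 1: 7: miss, frames {7}
pos 2: 2: miss, frames {7,2}
pos 3: 7: hit
pos 4: 2: hit
pos 5: 3: miss, frames {7,2,3}
pos 6: 2: hit
pos 7: 1: miss, evict 7, frames {3,2,1}
At position 7, page 7 is evicted.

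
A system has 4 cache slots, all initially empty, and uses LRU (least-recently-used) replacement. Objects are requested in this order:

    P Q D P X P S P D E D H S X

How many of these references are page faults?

9

P -> fault, frames {P}
Q -> fault, frames {P,Q}
D -> fault, frames {P,Q,D}
P -> hit
X -> fault, frames {Q,D,P,X}
P -> hit
S -> fault, evict Q, frames {D,X,P,S}
P -> hit
D -> hit
E -> fault, evict X, frames {S,P,D,E}
D -> hit
H -> fault, evict S, frames {P,E,D,H}
S -> fault, evict P, frames {E,D,H,S}
X -> fault, evict E, frames {D,H,S,X}
Page faults: 9.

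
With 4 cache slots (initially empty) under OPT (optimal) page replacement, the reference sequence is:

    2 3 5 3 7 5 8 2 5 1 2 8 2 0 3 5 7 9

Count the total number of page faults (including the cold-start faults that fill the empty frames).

10

2: miss, frames [2]
3: miss, frames [2, 3]
5: miss, frames [2, 3, 5]
3: hit
7: miss, frames [2, 3, 5, 7]
5: hit
8: miss, evict 7, frames [2, 3, 5, 8]
2: hit
5: hit
1: miss, evict 5, frames [2, 3, 8, 1]
2: hit
8: hit
2: hit
0: miss, evict 1, frames [2, 3, 8, 0]
3: hit
5: miss, evict 0, frames [2, 3, 8, 5]
7: miss, evict 5, frames [2, 3, 8, 7]
9: miss, evict 7, frames [2, 3, 8, 9]
Page faults: 10.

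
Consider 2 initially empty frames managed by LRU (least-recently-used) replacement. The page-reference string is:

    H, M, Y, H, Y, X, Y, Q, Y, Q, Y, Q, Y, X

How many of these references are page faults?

7

H -> fault, frames [H]
M -> fault, frames [H, M]
Y -> fault, evict H, frames [M, Y]
H -> fault, evict M, frames [Y, H]
Y -> hit
X -> fault, evict H, frames [Y, X]
Y -> hit
Q -> fault, evict X, frames [Y, Q]
Y -> hit
Q -> hit
Y -> hit
Q -> hit
Y -> hit
X -> fault, evict Q, frames [Y, X]
Page faults: 7.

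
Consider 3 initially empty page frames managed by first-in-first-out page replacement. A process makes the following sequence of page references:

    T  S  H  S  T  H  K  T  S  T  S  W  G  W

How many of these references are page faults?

8

T → miss, frames (T)
S → miss, frames (T S)
H → miss, frames (T S H)
S → hit
T → hit
H → hit
K → miss, evict T, frames (S H K)
T → miss, evict S, frames (H K T)
S → miss, evict H, frames (K T S)
T → hit
S → hit
W → miss, evict K, frames (T S W)
G → miss, evict T, frames (S W G)
W → hit
Page faults: 8.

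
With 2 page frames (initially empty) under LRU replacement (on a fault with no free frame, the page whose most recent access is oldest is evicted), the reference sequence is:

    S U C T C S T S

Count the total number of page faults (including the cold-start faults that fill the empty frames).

S: fault, frames {S}
U: fault, frames {S,U}
C: fault, evict S, frames {U,C}
T: fault, evict U, frames {C,T}
C: hit
S: fault, evict T, frames {C,S}
T: fault, evict C, frames {S,T}
S: hit
Page faults: 6.

6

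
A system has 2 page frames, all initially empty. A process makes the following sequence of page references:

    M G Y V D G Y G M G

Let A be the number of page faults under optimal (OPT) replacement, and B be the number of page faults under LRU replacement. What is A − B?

-1

Under OPT: F F F F F . F . F . → 7 faults.
Under LRU: F F F F F F F . F . → 8 faults.
A − B = 7 − 8 = -1.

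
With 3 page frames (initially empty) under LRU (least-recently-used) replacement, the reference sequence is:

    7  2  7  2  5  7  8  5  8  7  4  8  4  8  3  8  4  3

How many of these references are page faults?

6

7: fault, frames {7}
2: fault, frames {7,2}
7: hit
2: hit
5: fault, frames {7,2,5}
7: hit
8: fault, evict 2, frames {5,7,8}
5: hit
8: hit
7: hit
4: fault, evict 5, frames {8,7,4}
8: hit
4: hit
8: hit
3: fault, evict 7, frames {4,8,3}
8: hit
4: hit
3: hit
Page faults: 6.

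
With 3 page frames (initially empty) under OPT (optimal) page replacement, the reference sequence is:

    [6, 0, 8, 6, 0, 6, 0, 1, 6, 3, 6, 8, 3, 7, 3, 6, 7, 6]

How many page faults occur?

6 → fault, frames [6]
0 → fault, frames [6, 0]
8 → fault, frames [6, 0, 8]
6 → hit
0 → hit
6 → hit
0 → hit
1 → fault, evict 0, frames [6, 8, 1]
6 → hit
3 → fault, evict 1, frames [6, 8, 3]
6 → hit
8 → hit
3 → hit
7 → fault, evict 8, frames [6, 3, 7]
3 → hit
6 → hit
7 → hit
6 → hit
Page faults: 6.

6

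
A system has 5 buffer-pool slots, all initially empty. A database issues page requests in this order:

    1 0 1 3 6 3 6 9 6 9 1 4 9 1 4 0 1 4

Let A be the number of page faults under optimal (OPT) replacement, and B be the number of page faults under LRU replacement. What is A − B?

Under OPT: F F . F F . . F . . . F . . . . . . → 6 faults.
Under LRU: F F . F F . . F . . . F . . . F . . → 7 faults.
A − B = 6 − 7 = -1.

-1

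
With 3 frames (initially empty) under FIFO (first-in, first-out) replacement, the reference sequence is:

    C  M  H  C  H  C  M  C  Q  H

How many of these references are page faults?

C: fault, frames (C)
M: fault, frames (C M)
H: fault, frames (C M H)
C: hit
H: hit
C: hit
M: hit
C: hit
Q: fault, evict C, frames (M H Q)
H: hit
Page faults: 4.

4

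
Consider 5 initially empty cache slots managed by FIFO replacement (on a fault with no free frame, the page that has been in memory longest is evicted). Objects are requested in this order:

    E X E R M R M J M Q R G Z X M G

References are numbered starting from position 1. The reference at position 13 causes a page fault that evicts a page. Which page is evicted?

pos 1: E -> fault, frames [E]
pos 2: X -> fault, frames [E, X]
pos 3: E -> hit
pos 4: R -> fault, frames [E, X, R]
pos 5: M -> fault, frames [E, X, R, M]
pos 6: R -> hit
pos 7: M -> hit
pos 8: J -> fault, frames [E, X, R, M, J]
pos 9: M -> hit
pos 10: Q -> fault, evict E, frames [X, R, M, J, Q]
pos 11: R -> hit
pos 12: G -> fault, evict X, frames [R, M, J, Q, G]
pos 13: Z -> fault, evict R, frames [M, J, Q, G, Z]
At position 13, page R is evicted.

R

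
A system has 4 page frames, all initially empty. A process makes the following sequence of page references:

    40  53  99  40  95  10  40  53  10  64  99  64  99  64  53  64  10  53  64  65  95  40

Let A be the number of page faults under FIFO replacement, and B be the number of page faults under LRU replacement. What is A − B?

2

Under FIFO: F F F . F F F F . F F . . . . . F . . F F F → 13 faults.
Under LRU: F F F . F F . F . F F . . . . . . . . F F F → 11 faults.
A − B = 13 − 11 = 2.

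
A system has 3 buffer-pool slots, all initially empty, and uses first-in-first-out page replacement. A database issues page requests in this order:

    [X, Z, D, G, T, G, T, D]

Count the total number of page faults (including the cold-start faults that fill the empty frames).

X -> miss, frames {X}
Z -> miss, frames {X,Z}
D -> miss, frames {X,Z,D}
G -> miss, evict X, frames {Z,D,G}
T -> miss, evict Z, frames {D,G,T}
G -> hit
T -> hit
D -> hit
Page faults: 5.

5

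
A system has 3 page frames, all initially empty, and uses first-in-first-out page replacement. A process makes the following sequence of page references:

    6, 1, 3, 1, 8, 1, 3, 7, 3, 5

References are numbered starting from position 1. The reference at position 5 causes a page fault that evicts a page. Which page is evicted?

6

pos 1: 6 -> miss, frames {6}
pos 2: 1 -> miss, frames {6,1}
pos 3: 3 -> miss, frames {6,1,3}
pos 4: 1 -> hit
pos 5: 8 -> miss, evict 6, frames {1,3,8}
At position 5, page 6 is evicted.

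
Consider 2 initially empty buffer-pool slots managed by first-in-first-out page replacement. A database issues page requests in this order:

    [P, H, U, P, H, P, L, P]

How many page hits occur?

P → fault, frames {P}
H → fault, frames {P,H}
U → fault, evict P, frames {H,U}
P → fault, evict H, frames {U,P}
H → fault, evict U, frames {P,H}
P → hit
L → fault, evict P, frames {H,L}
P → fault, evict H, frames {L,P}
Hits: 1.

1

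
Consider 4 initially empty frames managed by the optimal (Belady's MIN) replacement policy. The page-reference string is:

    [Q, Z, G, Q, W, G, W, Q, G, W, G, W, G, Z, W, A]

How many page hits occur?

11

Q: miss, frames [Q]
Z: miss, frames [Q, Z]
G: miss, frames [Q, Z, G]
Q: hit
W: miss, frames [Q, Z, G, W]
G: hit
W: hit
Q: hit
G: hit
W: hit
G: hit
W: hit
G: hit
Z: hit
W: hit
A: miss, evict W, frames [Q, Z, G, A]
Hits: 11.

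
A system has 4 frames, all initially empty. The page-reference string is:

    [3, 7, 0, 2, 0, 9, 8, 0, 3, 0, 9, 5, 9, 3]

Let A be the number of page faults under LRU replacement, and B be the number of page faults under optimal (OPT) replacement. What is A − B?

Under LRU: F F F F . F F . F . . F . . → 8 faults.
Under OPT: F F F F . F F . . . . F . . → 7 faults.
A − B = 8 − 7 = 1.

1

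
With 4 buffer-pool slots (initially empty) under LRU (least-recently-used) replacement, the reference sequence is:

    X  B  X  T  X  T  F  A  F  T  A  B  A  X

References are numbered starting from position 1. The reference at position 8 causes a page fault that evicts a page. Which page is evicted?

pos 1: X: fault, frames [X]
pos 2: B: fault, frames [X, B]
pos 3: X: hit
pos 4: T: fault, frames [B, X, T]
pos 5: X: hit
pos 6: T: hit
pos 7: F: fault, frames [B, X, T, F]
pos 8: A: fault, evict B, frames [X, T, F, A]
At position 8, page B is evicted.

B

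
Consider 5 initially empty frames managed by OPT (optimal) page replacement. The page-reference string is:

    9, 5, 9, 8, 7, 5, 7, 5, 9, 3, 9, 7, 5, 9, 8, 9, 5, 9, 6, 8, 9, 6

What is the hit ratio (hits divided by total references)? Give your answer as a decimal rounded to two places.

9 → fault, frames [9]
5 → fault, frames [9, 5]
9 → hit
8 → fault, frames [9, 5, 8]
7 → fault, frames [9, 5, 8, 7]
5 → hit
7 → hit
5 → hit
9 → hit
3 → fault, frames [9, 5, 8, 7, 3]
9 → hit
7 → hit
5 → hit
9 → hit
8 → hit
9 → hit
5 → hit
9 → hit
6 → fault, evict 3, frames [9, 5, 8, 7, 6]
8 → hit
9 → hit
6 → hit
Hits: 16 of 22 references → 16/22 = 0.7273.

0.73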